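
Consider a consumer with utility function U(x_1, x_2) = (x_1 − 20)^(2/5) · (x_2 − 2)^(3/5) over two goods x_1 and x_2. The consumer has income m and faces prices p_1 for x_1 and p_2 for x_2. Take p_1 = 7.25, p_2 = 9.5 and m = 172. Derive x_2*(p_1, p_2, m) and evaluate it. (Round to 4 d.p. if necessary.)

x_2* = 2.5053

Let x_1' = x_1−20, x_2' = x_2−2. MRS = (2/3)·x_2'/x_1' = p_1/p_2.
After buying the subsistence bundle (20, 2), a share 0.4 of the remaining income goes to x_1: x_1* = 20 + 0.4·(m − 20p_1 − 2p_2)/p_1.
Discretionary income = 172 − 20·7.25 − 2·9.5 = 8; x_2* = 2 + 0.6·8/9.5 = 2.5053.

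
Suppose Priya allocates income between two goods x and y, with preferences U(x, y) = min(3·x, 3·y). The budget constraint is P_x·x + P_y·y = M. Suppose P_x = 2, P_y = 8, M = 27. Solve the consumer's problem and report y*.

With perfect complements, no substitution: consume in ratio x:y = 3:3.
Budget: P_x·x + P_y·x = M, so (3·P_x + 3·P_y)·x = 3·M.
Demand: x*(P_x,P_y,M) = 3·M/(3·P_x + 3·P_y), y* = 3·M/(3·P_x + 3·P_y).
Here 3·2 + 3·8 = 30, giving y* = 2.7.

y* = 2.7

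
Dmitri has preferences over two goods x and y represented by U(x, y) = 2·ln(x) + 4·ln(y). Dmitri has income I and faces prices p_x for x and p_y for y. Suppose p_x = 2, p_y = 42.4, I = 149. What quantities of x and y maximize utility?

x* = 24.8333, y* = 2.3428

MU_x/MU_y = (2·y)/(4·x); tangency sets this equal to p_x/p_y.
So 2·p_y·y = 4·p_x·x; combined with the budget, a share 1/3 of income goes to x.
Demand: x*(p_x,p_y,I) = 1/3·I/p_x and y* = 2/3·I/p_y.
At p_x=2, p_y=42.4, I=149: x* = 1/3·149/2 = 24.8333, y* = 2.3428.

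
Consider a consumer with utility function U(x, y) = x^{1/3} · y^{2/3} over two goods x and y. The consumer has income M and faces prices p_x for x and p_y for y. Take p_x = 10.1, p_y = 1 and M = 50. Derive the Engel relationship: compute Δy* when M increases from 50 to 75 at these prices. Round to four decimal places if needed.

MU_x/MU_y = (1/3·y)/(2/3·x); tangency sets this equal to p_x/p_y.
Rearranging, p_y·y = 2·p_x·x. Substituting into the budget gives p_x·x·(1 + 2) = M.
Demand: x*(p_x,p_y,M) = 1/3·M/p_x and y* = 2/3·M/p_y.
At p_x=10.1, p_y=1, M=50: y* = 2/3·50/1 = 33.3333.
At M' = 75: y* = 50. Change: 50 − 33.3333 = 16.6667.

Δy* = 16.6667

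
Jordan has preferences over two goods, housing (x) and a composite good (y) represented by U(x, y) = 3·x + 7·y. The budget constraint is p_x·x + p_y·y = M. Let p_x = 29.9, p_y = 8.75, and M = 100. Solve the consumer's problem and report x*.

Perfect substitutes: compare marginal utility per dollar. 3/p_x vs 7/p_y → 0.1003 vs 0.8.
y gives more utility per dollar, so spend all income on y: y* = M/p_y, x* = 0.
Numerically: x* = 0, y* = 11.4286.

x* = 0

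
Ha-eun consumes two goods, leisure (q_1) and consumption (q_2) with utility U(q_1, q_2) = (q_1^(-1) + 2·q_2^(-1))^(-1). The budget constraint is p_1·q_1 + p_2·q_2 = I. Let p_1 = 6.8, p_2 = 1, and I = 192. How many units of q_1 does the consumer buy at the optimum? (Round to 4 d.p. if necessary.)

q_1* = 18.307

Numerically q_2/q_1 = 3.687818, so q_1* = 192/(6.8 + 1·3.687818) = 18.307.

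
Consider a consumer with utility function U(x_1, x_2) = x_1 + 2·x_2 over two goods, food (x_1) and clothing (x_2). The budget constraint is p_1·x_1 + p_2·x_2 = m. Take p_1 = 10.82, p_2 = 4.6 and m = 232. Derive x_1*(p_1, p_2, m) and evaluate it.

x_1* = 0

Linear utility — the consumer picks whichever good has higher MU/price: 1/10.82 = 0.0924 vs 2/4.6 = 0.4348.
x_2 gives more utility per dollar, so spend all income on x_2: x_2* = m/p_2, x_1* = 0.
Numerically: x_1* = 0, x_2* = 50.4348.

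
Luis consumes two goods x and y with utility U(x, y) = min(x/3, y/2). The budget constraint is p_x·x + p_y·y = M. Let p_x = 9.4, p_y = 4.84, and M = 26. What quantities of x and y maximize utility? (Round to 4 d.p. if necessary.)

Leontief preferences: the optimum is at the kink where x/3 = y/2, i.e. y = (2/3)·x.
Budget: p_x·x + p_y·(2/3)·x = M, so (3·p_x + 2·p_y)·x = 3·M.
Demand: x*(p_x,p_y,M) = 3·M/(3·p_x + 2·p_y), y* = 2·M/(3·p_x + 2·p_y).
Here 3·9.4 + 2·4.84 = 37.88, giving x* = 2.0591 and y* = 1.3728.

x* = 2.0591, y* = 1.3728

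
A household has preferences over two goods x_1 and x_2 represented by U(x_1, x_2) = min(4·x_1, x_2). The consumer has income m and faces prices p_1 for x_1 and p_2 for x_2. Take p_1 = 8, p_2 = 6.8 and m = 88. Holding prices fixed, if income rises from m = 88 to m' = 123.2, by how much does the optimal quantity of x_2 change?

With perfect complements, no substitution: consume in ratio x_1:x_2 = 1:4.
Budget: p_1·x_1 + p_2·4·x_1 = m, so (p_1 + 4·p_2)·x_1 = m.
Demand: x_1*(p_1,p_2,m) = m/(p_1 + 4·p_2), x_2* = 4·m/(p_1 + 4·p_2).
Here 8 + 4·6.8 = 35.2, giving x_2* = 10.
At m' = 123.2: x_2* = 14. Change: 14 − 10 = 4.

Δx_2* = 4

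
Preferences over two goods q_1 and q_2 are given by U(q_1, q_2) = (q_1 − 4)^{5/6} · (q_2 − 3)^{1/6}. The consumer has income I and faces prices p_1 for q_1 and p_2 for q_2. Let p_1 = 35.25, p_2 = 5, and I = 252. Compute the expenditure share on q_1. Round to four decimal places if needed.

Let q_1' = q_1−4, q_2' = q_2−3. MRS = 5·q_2'/q_1' = p_1/p_2.
After buying the subsistence bundle (4, 3), a share 5/6 of the remaining income goes to q_1: q_1* = 4 + 5/6·(I − 4p_1 − 3p_2)/p_1.
Discretionary income = 252 − 4·35.25 − 3·5 = 96; q_1* = 4 + 5/6·96/35.25 = 6.2695; q_2* = 3 + 1/6·96/5 = 6.2.
Expenditure on q_1: 35.25·6.2695 = 221; share = 0.877.

share on q_1 = 0.877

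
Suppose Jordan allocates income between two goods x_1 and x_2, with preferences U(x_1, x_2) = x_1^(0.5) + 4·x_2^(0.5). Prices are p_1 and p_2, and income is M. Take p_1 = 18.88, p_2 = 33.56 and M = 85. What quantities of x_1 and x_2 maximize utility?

x_1* = 0.4502, x_2* = 2.2795

With the ratio pinned down, the budget gives x_1* = M/(p_1 + p_2·(x_2/x_1)) and x_2* = (x_2/x_1)·x_1*.
Numerically x_2/x_1 = 5.063841, so x_1* = 85/(18.88 + 33.56·5.063841) = 0.4502 and x_2* = 5.063841·0.4502 = 2.2795.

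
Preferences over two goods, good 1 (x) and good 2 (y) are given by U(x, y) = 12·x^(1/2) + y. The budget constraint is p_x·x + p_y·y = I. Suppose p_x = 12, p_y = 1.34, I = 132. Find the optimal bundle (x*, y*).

x* = 0.4489, y* = 94.4875

Utility is quasi-linear in y; the FOC for x is 6/√x = p_x/p_y.
Solve: √x = 6·p_y/p_x, so x*(p_x,p_y) = (6·p_y/p_x)², and y* = (I − p_x·x*)/p_y.
Plugging in: x* = (6·1.34/12)² = 0.4489, y* = 94.4875.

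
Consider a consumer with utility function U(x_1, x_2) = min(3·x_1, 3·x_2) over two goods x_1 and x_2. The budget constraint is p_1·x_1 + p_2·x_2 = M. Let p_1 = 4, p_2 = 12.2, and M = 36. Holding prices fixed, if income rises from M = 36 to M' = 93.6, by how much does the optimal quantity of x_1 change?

Δx_1* = 3.5556

With perfect complements, no substitution: consume in ratio x_1:x_2 = 3:3.
Budget: p_1·x_1 + p_2·x_1 = M, so (3·p_1 + 3·p_2)·x_1 = 3·M.
Demand: x_1*(p_1,p_2,M) = 3·M/(3·p_1 + 3·p_2), x_2* = 3·M/(3·p_1 + 3·p_2).
Here 3·4 + 3·12.2 = 48.6, giving x_1* = 2.2222.
At M' = 93.6: x_1* = 5.7778. Change: 5.7778 − 2.2222 = 3.5556.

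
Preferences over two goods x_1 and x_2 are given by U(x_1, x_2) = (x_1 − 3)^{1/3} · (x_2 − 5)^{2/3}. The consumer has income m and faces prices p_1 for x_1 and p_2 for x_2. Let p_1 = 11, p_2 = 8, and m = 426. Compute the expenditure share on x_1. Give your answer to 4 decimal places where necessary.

MRS = (1/2)·(x_2−5)/(x_1−3). Tangency with p_1/p_2 gives x_2−5 = 2·(p_1/p_2)·(x_1−3).
After buying the subsistence bundle (3, 5), a share 1/3 of the remaining income goes to x_1: x_1* = 3 + 1/3·(m − 3p_1 − 5p_2)/p_1.
Discretionary income = 426 − 3·11 − 5·8 = 353; x_1* = 3 + 1/3·353/11 = 13.697; x_2* = 5 + 2/3·353/8 = 34.4167.
Expenditure on x_1: 11·13.697 = 150.6667; share = 0.3537.

share on x_1 = 0.3537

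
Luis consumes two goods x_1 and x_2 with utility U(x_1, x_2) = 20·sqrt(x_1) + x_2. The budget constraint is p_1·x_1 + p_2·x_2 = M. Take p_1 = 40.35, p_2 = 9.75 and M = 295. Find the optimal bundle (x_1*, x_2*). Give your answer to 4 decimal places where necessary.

MU_x_1 = 10/√x_1, MU_x_2 = 1. Tangency: 10/√x_1 = p_1/p_2.
Solve: √x_1 = 10·p_2/p_1, so x_1*(p_1,p_2) = (10·p_2/p_1)², and x_2* = (M − p_1·x_1*)/p_2.
Plugging in: x_1* = (10·9.75/40.35)² = 5.8388, x_2* = 6.0928.

x_1* = 5.8388, x_2* = 6.0928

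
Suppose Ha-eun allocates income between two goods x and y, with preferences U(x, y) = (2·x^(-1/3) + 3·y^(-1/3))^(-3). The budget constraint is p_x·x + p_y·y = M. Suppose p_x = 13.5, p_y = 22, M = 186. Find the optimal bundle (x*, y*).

Numerically y/x = 0.939727, so x* = 186/(13.5 + 22·0.939727) = 5.4427 and y* = 0.939727·5.4427 = 5.1147.

x* = 5.4427, y* = 5.1147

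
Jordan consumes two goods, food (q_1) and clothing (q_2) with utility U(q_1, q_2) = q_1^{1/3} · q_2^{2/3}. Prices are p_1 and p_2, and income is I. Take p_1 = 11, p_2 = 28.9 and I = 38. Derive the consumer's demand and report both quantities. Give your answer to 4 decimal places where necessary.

q_1* = 1.1515, q_2* = 0.8766

Tangency: MRS = (1/2)·q_2/q_1 = p_1/p_2.
So 1/3·p_2·q_2 = 2/3·p_1·q_1; combined with the budget, a share 1/3 of income goes to q_1.
Demand: q_1*(p_1,p_2,I) = 1/3·I/p_1 and q_2* = 2/3·I/p_2.
At p_1=11, p_2=28.9, I=38: q_1* = 1/3·38/11 = 1.1515, q_2* = 0.8766.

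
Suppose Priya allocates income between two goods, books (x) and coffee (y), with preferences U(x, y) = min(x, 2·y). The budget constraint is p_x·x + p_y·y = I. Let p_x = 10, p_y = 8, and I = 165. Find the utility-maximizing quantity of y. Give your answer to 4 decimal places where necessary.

Leontief preferences: the optimum is at the kink where x/2 = y/1, i.e. y = (1/2)·x.
Budget: p_x·x + p_y·(1/2)·x = I, so (2·p_x + p_y)·x = 2·I.
Demand: x*(p_x,p_y,I) = 2·I/(2·p_x + p_y), y* = I/(2·p_x + p_y).
Here 2·10 + 8 = 28, giving y* = 5.8929.

y* = 5.8929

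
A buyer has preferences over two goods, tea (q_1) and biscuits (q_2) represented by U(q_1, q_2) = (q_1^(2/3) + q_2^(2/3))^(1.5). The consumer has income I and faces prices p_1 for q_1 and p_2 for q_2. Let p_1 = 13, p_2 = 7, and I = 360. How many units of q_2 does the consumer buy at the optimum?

q_2* = 39.8689

MRS = MU_q_1/MU_q_2 = (q_2/q_1)^(1/3). Set equal to p_1/p_2.
Solve for the ratio: q_2/q_1 = [p_1/p_2]^(3).
Substitute q_2 = (q_2/q_1)·q_1 into the budget: q_1* = I/(p_1 + p_2·(q_2/q_1)).
Numerically q_2/q_1 = 6.405248, so q_1* = 360/(13 + 7·6.405248) = 6.2244 and q_2* = 6.405248·6.2244 = 39.8689.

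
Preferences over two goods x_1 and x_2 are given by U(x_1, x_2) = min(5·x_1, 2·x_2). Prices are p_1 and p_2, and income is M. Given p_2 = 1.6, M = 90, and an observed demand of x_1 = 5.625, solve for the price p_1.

Leontief preferences: the optimum is at the kink where x_1/2 = x_2/5, i.e. x_2 = (5/2)·x_1.
Budget: p_1·x_1 + p_2·(5/2)·x_1 = M, so (2·p_1 + 5·p_2)·x_1 = 2·M.
Demand: x_1*(p_1,p_2,M) = 2·M/(2·p_1 + 5·p_2), x_2* = 5·M/(2·p_1 + 5·p_2).
Set x_1* = 5.625 in the demand function and solve for p_1: p_1 = 12.

p_1 = 12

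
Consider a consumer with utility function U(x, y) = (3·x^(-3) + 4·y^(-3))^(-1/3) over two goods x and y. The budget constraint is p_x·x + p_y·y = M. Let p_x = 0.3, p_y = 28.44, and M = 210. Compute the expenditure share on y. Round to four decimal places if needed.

MRS = MU_x/MU_y = (3/4)·(y/x)^(4). Set equal to p_x/p_y.
Hence y/x = ((4/3)·p_x/p_y)^(1/(4)), i.e. raised to the 0.25 power.
Substitute y = (y/x)·x into the budget: x* = M/(p_x + p_y·(y/x)).
Numerically y/x = 0.344376, so x* = 210/(0.3 + 28.44·0.344376) = 20.8043 and y* = 0.344376·20.8043 = 7.1645.
Expenditure on y: 28.44·7.1645 = 203.7587; share = 0.9703.

share on y = 0.9703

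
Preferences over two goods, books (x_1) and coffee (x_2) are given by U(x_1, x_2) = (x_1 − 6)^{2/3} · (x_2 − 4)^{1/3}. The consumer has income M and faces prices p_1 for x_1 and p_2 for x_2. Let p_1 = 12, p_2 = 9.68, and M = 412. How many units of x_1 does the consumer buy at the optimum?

x_1* = 22.7378

This is Cobb-Douglas in (x_1−6, x_2−4): tangency gives 2/3·p_2·(x_2−4) = 1/3·p_1·(x_1−6).
Substituting into the budget: x_1* = 6 + 2/3·(M − 6·p_1 − 4·p_2)/p_1, and x_2* = 4 + 1/3·(…)/p_2.
Discretionary income = 412 − 6·12 − 4·9.68 = 301.28; x_1* = 6 + 2/3·301.28/12 = 22.7378.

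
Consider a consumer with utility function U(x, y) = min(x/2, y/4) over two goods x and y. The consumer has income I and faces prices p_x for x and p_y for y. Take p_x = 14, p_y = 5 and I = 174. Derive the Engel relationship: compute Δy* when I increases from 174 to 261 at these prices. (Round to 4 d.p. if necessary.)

Δy* = 7.25

Leontief preferences: the optimum is at the kink where x/2 = y/4, i.e. y = 2·x.
Budget: p_x·x + p_y·2·x = I, so (2·p_x + 4·p_y)·x = 2·I.
Demand: x*(p_x,p_y,I) = 2·I/(2·p_x + 4·p_y), y* = 4·I/(2·p_x + 4·p_y).
Here 2·14 + 4·5 = 48, giving y* = 14.5.
At I' = 261: y* = 21.75. Change: 21.75 − 14.5 = 7.25.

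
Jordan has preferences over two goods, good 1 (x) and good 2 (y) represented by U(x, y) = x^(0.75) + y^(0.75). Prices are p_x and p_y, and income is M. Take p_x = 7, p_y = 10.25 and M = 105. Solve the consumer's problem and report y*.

From the CES first-order condition, (y/x)^(0.25) = p_x/p_y.
Solve for the ratio: y/x = [p_x/p_y]^(4).
Substitute y = (y/x)·x into the budget: x* = M/(p_x + p_y·(y/x)).
Numerically y/x = 0.217519, so x* = 105/(7 + 10.25·0.217519) = 11.3765 and y* = 0.217519·11.3765 = 2.4746.

y* = 2.4746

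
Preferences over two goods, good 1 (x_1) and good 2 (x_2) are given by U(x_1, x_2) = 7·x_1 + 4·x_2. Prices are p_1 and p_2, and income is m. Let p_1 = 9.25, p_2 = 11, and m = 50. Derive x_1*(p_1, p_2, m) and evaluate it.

x_1* = 5.4054

Linear utility — the consumer picks whichever good has higher MU/price: 7/9.25 = 0.7568 vs 4/11 = 0.3636.
x_1 gives more utility per dollar, so spend all income on x_1: x_1* = m/p_1, x_2* = 0.
Numerically: x_1* = 5.4054, x_2* = 0.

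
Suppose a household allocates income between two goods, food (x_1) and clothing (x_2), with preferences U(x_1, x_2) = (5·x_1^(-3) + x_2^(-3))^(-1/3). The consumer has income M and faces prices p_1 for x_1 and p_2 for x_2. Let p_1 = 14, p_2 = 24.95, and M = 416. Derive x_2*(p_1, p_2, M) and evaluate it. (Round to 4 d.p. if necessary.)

x_2* = 8.4659

MU_x_1 ∝ 5·x_1^(-4), MU_x_2 ∝ x_2^(-4), so MRS = 5·(x_2/x_1)^(4) = p_1/p_2.
Solve for the ratio: x_2/x_1 = [(1/5)·p_1/p_2]^(0.25).
With the ratio pinned down, the budget gives x_1* = M/(p_1 + p_2·(x_2/x_1)) and x_2* = (x_2/x_1)·x_1*.
Numerically x_2/x_1 = 0.578791, so x_1* = 416/(14 + 24.95·0.578791) = 14.6269 and x_2* = 0.578791·14.6269 = 8.4659.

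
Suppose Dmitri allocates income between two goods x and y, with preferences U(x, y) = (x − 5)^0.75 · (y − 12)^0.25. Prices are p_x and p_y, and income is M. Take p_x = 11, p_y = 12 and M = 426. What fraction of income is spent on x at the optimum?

Let x' = x−5, y' = y−12. MRS = 3·y'/x' = p_x/p_y.
Substituting into the budget: x* = 5 + 0.75·(M − 5·p_x − 12·p_y)/p_x, and y* = 12 + 0.25·(…)/p_y.
Discretionary income = 426 − 5·11 − 12·12 = 227; x* = 5 + 0.75·227/11 = 20.4773; y* = 12 + 0.25·227/12 = 16.7292.
Expenditure on x: 11·20.4773 = 225.25; share = 0.5288.

share on x = 0.5288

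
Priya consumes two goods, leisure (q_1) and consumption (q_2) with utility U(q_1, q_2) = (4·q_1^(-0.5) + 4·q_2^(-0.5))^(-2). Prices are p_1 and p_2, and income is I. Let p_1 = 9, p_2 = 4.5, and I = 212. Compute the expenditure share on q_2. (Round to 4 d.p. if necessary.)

share on q_2 = 0.4425

MRS = MU_q_1/MU_q_2 = (q_2/q_1)^(1.5). Set equal to p_1/p_2.
Solve for the ratio: q_2/q_1 = [p_1/p_2]^(2/3).
Substitute q_2 = (q_2/q_1)·q_1 into the budget: q_1* = I/(p_1 + p_2·(q_2/q_1)).
Numerically q_2/q_1 = 1.587401, so q_1* = 212/(9 + 4.5·1.587401) = 13.1324 and q_2* = 1.587401·13.1324 = 20.8464.
Expenditure on q_2: 4.5·20.8464 = 93.8086; share = 0.4425.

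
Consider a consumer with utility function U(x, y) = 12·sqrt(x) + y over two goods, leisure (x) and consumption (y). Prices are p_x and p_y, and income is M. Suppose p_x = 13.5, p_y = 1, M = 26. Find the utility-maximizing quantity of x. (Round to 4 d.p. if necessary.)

MU_x = 6/√x, MU_y = 1. Tangency: 6/√x = p_x/p_y.
Solve: √x = 6·p_y/p_x, so x*(p_x,p_y) = (6·p_y/p_x)², and y* = (M − p_x·x*)/p_y.
Plugging in: x* = (6·1/13.5)² = 0.1975.

x* = 0.1975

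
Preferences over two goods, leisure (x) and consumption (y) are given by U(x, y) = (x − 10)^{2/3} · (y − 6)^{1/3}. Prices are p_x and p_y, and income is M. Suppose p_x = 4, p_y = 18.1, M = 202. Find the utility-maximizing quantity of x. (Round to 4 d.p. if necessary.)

MRS = 2·(y−6)/(x−10). Tangency with p_x/p_y gives y−6 = (1/2)·(p_x/p_y)·(x−10).
Substituting into the budget: x* = 10 + 2/3·(M − 10·p_x − 6·p_y)/p_x, and y* = 6 + 1/3·(…)/p_y.
Discretionary income = 202 − 10·4 − 6·18.1 = 53.4; x* = 10 + 2/3·53.4/4 = 18.9.

x* = 18.9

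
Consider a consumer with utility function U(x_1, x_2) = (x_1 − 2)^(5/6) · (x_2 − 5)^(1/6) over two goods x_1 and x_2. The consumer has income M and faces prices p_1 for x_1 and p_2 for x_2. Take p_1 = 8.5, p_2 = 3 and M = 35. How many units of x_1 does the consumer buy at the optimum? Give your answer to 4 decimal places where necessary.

MRS = 5·(x_2−5)/(x_1−2). Tangency with p_1/p_2 gives x_2−5 = (1/5)·(p_1/p_2)·(x_1−2).
Substituting into the budget: x_1* = 2 + 5/6·(M − 2·p_1 − 5·p_2)/p_1, and x_2* = 5 + 1/6·(…)/p_2.
Discretionary income = 35 − 2·8.5 − 5·3 = 3; x_1* = 2 + 5/6·3/8.5 = 2.2941.

x_1* = 2.2941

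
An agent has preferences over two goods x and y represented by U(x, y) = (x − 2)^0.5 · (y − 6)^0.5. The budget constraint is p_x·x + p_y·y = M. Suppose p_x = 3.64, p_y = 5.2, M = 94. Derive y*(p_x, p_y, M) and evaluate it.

Substituting into the budget: x* = 2 + 0.5·(M − 2·p_x − 6·p_y)/p_x, and y* = 6 + 0.5·(…)/p_y.
Discretionary income = 94 − 2·3.64 − 6·5.2 = 55.52; y* = 6 + 0.5·55.52/5.2 = 11.3385.

y* = 11.3385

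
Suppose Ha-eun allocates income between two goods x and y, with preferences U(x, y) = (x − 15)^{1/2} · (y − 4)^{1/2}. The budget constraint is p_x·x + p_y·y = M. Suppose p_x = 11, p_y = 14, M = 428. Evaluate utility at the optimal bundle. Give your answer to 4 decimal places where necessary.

MRS = (y−4)/(x−15). Tangency with p_x/p_y gives y−4 = (p_x/p_y)·(x−15).
After buying the subsistence bundle (15, 4), a share 0.5 of the remaining income goes to x: x* = 15 + 0.5·(M − 15p_x − 4p_y)/p_x.
Discretionary income = 428 − 15·11 − 4·14 = 207; x* = 15 + 0.5·207/11 = 24.4091; y* = 4 + 0.5·207/14 = 11.3929.
Utility at the optimum: U(24.4091, 11.3929) = 8.3403.

V = 8.3403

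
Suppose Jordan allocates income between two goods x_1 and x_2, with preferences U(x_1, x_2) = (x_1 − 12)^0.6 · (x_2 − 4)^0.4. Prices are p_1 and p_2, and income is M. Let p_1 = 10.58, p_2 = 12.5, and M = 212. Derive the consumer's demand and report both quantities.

This is Cobb-Douglas in (x_1−12, x_2−4): tangency gives 0.6·p_2·(x_2−4) = 0.4·p_1·(x_1−12).
Substituting into the budget: x_1* = 12 + 0.6·(M − 12·p_1 − 4·p_2)/p_1, and x_2* = 4 + 0.4·(…)/p_2.
Discretionary income = 212 − 12·10.58 − 4·12.5 = 35.04; x_1* = 12 + 0.6·35.04/10.58 = 13.9871; x_2* = 4 + 0.4·35.04/12.5 = 5.1213.

x_1* = 13.9871, x_2* = 5.1213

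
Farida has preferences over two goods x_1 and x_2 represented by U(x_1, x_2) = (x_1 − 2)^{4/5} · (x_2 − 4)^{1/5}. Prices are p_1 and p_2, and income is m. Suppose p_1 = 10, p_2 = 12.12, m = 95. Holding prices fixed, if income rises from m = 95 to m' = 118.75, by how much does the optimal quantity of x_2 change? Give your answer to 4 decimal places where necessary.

MRS = 4·(x_2−4)/(x_1−2). Tangency with p_1/p_2 gives x_2−4 = (1/4)·(p_1/p_2)·(x_1−2).
After buying the subsistence bundle (2, 4), a share 0.8 of the remaining income goes to x_1: x_1* = 2 + 0.8·(m − 2p_1 − 4p_2)/p_1.
Discretionary income = 95 − 2·10 − 4·12.12 = 26.52; x_2* = 4 + 0.2·26.52/12.12 = 4.4376.
At m' = 118.75: x_2* = 4.8295. Change: 4.8295 − 4.4376 = 0.3919.

Δx_2* = 0.3919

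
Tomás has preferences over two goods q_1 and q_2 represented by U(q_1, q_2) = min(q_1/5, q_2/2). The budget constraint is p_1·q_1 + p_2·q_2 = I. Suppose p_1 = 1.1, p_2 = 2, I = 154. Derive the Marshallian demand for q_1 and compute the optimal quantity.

q_1* = 81.0526

With perfect complements, no substitution: consume in ratio q_1:q_2 = 5:2.
Budget: p_1·q_1 + p_2·(2/5)·q_1 = I, so (5·p_1 + 2·p_2)·q_1 = 5·I.
Demand: q_1*(p_1,p_2,I) = 5·I/(5·p_1 + 2·p_2), q_2* = 2·I/(5·p_1 + 2·p_2).
Here 5·1.1 + 2·2 = 9.5, giving q_1* = 81.0526.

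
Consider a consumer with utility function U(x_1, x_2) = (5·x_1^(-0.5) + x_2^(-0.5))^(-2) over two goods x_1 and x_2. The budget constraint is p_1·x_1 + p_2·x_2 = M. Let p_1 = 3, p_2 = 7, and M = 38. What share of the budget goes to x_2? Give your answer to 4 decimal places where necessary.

share on x_2 = 0.3121

With the ratio pinned down, the budget gives x_1* = M/(p_1 + p_2·(x_2/x_1)) and x_2* = (x_2/x_1)·x_1*.
Numerically x_2/x_1 = 0.194403, so x_1* = 38/(3 + 7·0.194403) = 8.714 and x_2* = 0.194403·8.714 = 1.694.
Expenditure on x_2: 7·1.694 = 11.8581; share = 0.3121.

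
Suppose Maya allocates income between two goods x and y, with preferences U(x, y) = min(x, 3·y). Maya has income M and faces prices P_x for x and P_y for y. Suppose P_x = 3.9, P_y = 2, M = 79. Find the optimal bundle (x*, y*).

Demand: x*(P_x,P_y,M) = 3·M/(3·P_x + P_y), y* = M/(3·P_x + P_y).
Here 3·3.9 + 2 = 13.7, giving x* = 17.2993 and y* = 5.7664.

x* = 17.2993, y* = 5.7664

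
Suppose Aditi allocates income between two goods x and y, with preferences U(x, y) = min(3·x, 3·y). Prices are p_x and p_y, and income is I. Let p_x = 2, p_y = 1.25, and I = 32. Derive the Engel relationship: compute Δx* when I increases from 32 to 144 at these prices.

Δx* = 34.4615

With perfect complements, no substitution: consume in ratio x:y = 3:3.
Budget: p_x·x + p_y·x = I, so (3·p_x + 3·p_y)·x = 3·I.
Demand: x*(p_x,p_y,I) = 3·I/(3·p_x + 3·p_y), y* = 3·I/(3·p_x + 3·p_y).
Here 3·2 + 3·1.25 = 9.75, giving x* = 9.8462.
At I' = 144: x* = 44.3077. Change: 44.3077 − 9.8462 = 34.4615.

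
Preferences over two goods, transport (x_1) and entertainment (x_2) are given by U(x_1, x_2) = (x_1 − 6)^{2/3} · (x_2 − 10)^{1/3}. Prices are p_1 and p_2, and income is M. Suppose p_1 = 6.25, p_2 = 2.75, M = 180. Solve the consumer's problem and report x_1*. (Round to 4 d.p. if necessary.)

MRS = 2·(x_2−10)/(x_1−6). Tangency with p_1/p_2 gives x_2−10 = (1/2)·(p_1/p_2)·(x_1−6).
After buying the subsistence bundle (6, 10), a share 2/3 of the remaining income goes to x_1: x_1* = 6 + 2/3·(M − 6p_1 − 10p_2)/p_1.
Discretionary income = 180 − 6·6.25 − 10·2.75 = 115; x_1* = 6 + 2/3·115/6.25 = 18.2667.

x_1* = 18.2667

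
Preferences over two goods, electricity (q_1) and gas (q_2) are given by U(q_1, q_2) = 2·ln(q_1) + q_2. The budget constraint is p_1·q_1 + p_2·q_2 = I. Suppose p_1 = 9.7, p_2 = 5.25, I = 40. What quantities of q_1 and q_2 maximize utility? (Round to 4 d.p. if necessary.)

q_1* = 1.0825, q_2* = 5.619

So q_1*(p_1,p_2) = 2·p_2/p_1, independent of income; and q_2* = (I − 2·p_2)/p_2.
At the given prices: q_1* = 2·5.25/9.7 = 1.0825, and q_2* = 5.619.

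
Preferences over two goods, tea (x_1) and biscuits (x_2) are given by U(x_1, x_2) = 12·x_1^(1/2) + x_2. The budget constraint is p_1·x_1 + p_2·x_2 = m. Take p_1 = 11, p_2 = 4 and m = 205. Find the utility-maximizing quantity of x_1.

Solve: √x_1 = 6·p_2/p_1, so x_1*(p_1,p_2) = (6·p_2/p_1)², and x_2* = (m − p_1·x_1*)/p_2.
Plugging in: x_1* = (6·4/11)² = 4.7603.

x_1* = 4.7603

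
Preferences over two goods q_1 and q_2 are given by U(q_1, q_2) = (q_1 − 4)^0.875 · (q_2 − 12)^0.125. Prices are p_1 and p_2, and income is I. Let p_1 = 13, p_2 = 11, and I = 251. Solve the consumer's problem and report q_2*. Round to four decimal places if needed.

q_2* = 12.7614

MRS = 7·(q_2−12)/(q_1−4). Tangency with p_1/p_2 gives q_2−12 = (1/7)·(p_1/p_2)·(q_1−4).
Substituting into the budget: q_1* = 4 + 0.875·(I − 4·p_1 − 12·p_2)/p_1, and q_2* = 12 + 0.125·(…)/p_2.
Discretionary income = 251 − 4·13 − 12·11 = 67; q_2* = 12 + 0.125·67/11 = 12.7614.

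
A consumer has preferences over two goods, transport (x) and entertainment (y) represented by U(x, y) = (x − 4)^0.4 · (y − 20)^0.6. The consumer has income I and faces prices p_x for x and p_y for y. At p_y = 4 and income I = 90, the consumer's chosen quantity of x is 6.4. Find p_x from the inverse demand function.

p_x = 1

Let x' = x−4, y' = y−20. MRS = (2/3)·y'/x' = p_x/p_y.
Substituting into the budget: x* = 4 + 0.4·(I − 4·p_x − 20·p_y)/p_x, and y* = 20 + 0.6·(…)/p_y.
Set x* = 6.4 in the demand function and solve for p_x: p_x = 1.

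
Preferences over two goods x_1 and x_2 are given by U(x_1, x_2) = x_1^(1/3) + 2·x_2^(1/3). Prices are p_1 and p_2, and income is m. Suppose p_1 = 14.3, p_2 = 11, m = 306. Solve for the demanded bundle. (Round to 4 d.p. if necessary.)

From the CES first-order condition, (1/2)·(x_2/x_1)^(2/3) = p_1/p_2.
Hence x_2/x_1 = (2·p_1/p_2)^(1/(2/3)), i.e. raised to the 1.5 power.
Substitute x_2 = (x_2/x_1)·x_1 into the budget: x_1* = m/(p_1 + p_2·(x_2/x_1)).
Numerically x_2/x_1 = 4.192374, so x_1* = 306/(14.3 + 11·4.192374) = 5.0649 and x_2* = 4.192374·5.0649 = 21.2338.

x_1* = 5.0649, x_2* = 21.2338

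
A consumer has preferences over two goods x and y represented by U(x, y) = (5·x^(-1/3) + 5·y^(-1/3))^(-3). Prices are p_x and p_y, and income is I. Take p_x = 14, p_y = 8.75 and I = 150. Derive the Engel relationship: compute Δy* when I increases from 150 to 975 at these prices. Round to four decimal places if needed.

Δy* = 44.3764

With the ratio pinned down, the budget gives x* = I/(p_x + p_y·(y/x)) and y* = (y/x)·x*.
Numerically y/x = 1.422624, so x* = 150/(14 + 8.75·1.422624) = 5.6715 and y* = 1.422624·5.6715 = 8.0684.
At I' = 975: y* = 52.4448. Change: 52.4448 − 8.0684 = 44.3764.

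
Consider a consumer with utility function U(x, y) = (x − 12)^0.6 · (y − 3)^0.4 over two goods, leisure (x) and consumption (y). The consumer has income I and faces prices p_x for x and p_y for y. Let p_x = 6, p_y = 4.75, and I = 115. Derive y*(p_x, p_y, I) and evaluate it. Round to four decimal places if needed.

Let x' = x−12, y' = y−3. MRS = (3/2)·y'/x' = p_x/p_y.
Substituting into the budget: x* = 12 + 0.6·(I − 12·p_x − 3·p_y)/p_x, and y* = 3 + 0.4·(…)/p_y.
Discretionary income = 115 − 12·6 − 3·4.75 = 28.75; y* = 3 + 0.4·28.75/4.75 = 5.4211.

y* = 5.4211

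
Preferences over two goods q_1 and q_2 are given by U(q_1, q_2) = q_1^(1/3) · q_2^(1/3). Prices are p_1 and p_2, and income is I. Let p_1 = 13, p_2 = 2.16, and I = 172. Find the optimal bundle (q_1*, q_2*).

Tangency: MRS = q_2/q_1 = p_1/p_2.
Rearranging, p_2·q_2 = p_1·q_1. Substituting into the budget gives p_1·q_1·(1 + 1) = I.
Demand: q_1*(p_1,p_2,I) = 0.5·I/p_1 and q_2* = 0.5·I/p_2.
At p_1=13, p_2=2.16, I=172: q_1* = 0.5·172/13 = 6.6154, q_2* = 39.8148.

q_1* = 6.6154, q_2* = 39.8148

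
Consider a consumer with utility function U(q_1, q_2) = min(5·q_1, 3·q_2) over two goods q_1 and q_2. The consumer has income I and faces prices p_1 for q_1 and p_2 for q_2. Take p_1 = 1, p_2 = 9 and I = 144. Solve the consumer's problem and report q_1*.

Demand: q_1*(p_1,p_2,I) = 3·I/(3·p_1 + 5·p_2), q_2* = 5·I/(3·p_1 + 5·p_2).
Here 3·1 + 5·9 = 48, giving q_1* = 9.

q_1* = 9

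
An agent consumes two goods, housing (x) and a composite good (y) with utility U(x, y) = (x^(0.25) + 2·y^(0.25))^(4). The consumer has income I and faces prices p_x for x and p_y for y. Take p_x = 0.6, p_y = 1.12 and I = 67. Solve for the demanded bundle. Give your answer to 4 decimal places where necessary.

x* = 36.6537, y* = 40.1855

From the CES first-order condition, (1/2)·(y/x)^(0.75) = p_x/p_y.
Hence y/x = (2·p_x/p_y)^(1/(0.75)), i.e. raised to the 4/3 power.
With the ratio pinned down, the budget gives x* = I/(p_x + p_y·(y/x)) and y* = (y/x)·x*.
Numerically y/x = 1.096354, so x* = 67/(0.6 + 1.12·1.096354) = 36.6537 and y* = 1.096354·36.6537 = 40.1855.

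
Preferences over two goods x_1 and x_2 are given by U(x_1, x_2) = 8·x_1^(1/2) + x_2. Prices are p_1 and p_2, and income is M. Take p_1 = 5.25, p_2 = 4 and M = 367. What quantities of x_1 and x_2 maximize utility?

Utility is quasi-linear in x_2; the FOC for x_1 is 4/√x_1 = p_1/p_2.
Solve: √x_1 = 4·p_2/p_1, so x_1*(p_1,p_2) = (4·p_2/p_1)², and x_2* = (M − p_1·x_1*)/p_2.
Plugging in: x_1* = (4·4/5.25)² = 9.288, x_2* = 79.5595.

x_1* = 9.288, x_2* = 79.5595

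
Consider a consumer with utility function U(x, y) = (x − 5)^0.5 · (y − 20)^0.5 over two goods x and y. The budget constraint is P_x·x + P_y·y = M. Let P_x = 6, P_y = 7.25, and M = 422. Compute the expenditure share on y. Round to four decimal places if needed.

MRS = (y−20)/(x−5). Tangency with P_x/P_y gives y−20 = (P_x/P_y)·(x−5).
Substituting into the budget: x* = 5 + 0.5·(M − 5·P_x − 20·P_y)/P_x, and y* = 20 + 0.5·(…)/P_y.
Discretionary income = 422 − 5·6 − 20·7.25 = 247; x* = 5 + 0.5·247/6 = 25.5833; y* = 20 + 0.5·247/7.25 = 37.0345.
Expenditure on y: 7.25·37.0345 = 268.5; share = 0.6363.

share on y = 0.6363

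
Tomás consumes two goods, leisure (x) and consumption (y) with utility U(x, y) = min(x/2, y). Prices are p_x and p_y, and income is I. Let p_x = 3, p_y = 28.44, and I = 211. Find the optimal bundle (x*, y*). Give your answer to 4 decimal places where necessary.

x* = 12.2532, y* = 6.1266

Demand: x*(p_x,p_y,I) = 2·I/(2·p_x + p_y), y* = I/(2·p_x + p_y).
Here 2·3 + 28.44 = 34.44, giving x* = 12.2532 and y* = 6.1266.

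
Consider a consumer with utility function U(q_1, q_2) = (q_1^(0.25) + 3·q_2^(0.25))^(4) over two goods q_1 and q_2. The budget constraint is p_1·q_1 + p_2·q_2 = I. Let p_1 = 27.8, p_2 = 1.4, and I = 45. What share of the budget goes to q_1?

share on q_1 = 0.0786

From the CES first-order condition, (1/3)·(q_2/q_1)^(0.75) = p_1/p_2.
Hence q_2/q_1 = (3·p_1/p_2)^(1/(0.75)), i.e. raised to the 4/3 power.
Substitute q_2 = (q_2/q_1)·q_1 into the budget: q_1* = I/(p_1 + p_2·(q_2/q_1)).
Numerically q_2/q_1 = 232.657659, so q_1* = 45/(27.8 + 1.4·232.657659) = 0.1273 and q_2* = 232.657659·0.1273 = 29.6152.
Expenditure on q_1: 27.8·0.1273 = 3.5387; share = 0.0786.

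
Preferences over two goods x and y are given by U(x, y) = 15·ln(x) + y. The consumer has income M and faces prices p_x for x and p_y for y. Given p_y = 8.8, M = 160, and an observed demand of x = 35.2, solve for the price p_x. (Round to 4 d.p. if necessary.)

MU_x = 15/x, MU_y = 1. Tangency: 15/x = p_x/p_y.
So x*(p_x,p_y) = 15·p_y/p_x, independent of income; and y* = (M − 15·p_y)/p_y.
Set x* = 35.2 in the demand function and solve for p_x: p_x = 3.75.

p_x = 3.75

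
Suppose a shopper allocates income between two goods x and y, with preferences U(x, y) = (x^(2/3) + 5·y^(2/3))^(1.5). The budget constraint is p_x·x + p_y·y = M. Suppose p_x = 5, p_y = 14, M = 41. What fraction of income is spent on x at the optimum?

share on x = 0.059

From the CES first-order condition, (1/5)·(y/x)^(1/3) = p_x/p_y.
Hence y/x = (5·p_x/p_y)^(1/(1/3)), i.e. raised to the 3 power.
Substitute y = (y/x)·x into the budget: x* = M/(p_x + p_y·(y/x)).
Numerically y/x = 5.694242, so x* = 41/(5 + 14·5.694242) = 0.484 and y* = 5.694242·0.484 = 2.7557.
Expenditure on x: 5·0.484 = 2.4198; share = 0.059.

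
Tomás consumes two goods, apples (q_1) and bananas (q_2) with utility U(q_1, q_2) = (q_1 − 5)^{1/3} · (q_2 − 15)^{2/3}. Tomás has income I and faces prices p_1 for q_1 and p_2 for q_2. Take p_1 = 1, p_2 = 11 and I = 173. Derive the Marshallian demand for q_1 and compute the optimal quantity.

MRS = (1/2)·(q_2−15)/(q_1−5). Tangency with p_1/p_2 gives q_2−15 = 2·(p_1/p_2)·(q_1−5).
After buying the subsistence bundle (5, 15), a share 1/3 of the remaining income goes to q_1: q_1* = 5 + 1/3·(I − 5p_1 − 15p_2)/p_1.
Discretionary income = 173 − 5·1 − 15·11 = 3; q_1* = 5 + 1/3·3/1 = 6.

q_1* = 6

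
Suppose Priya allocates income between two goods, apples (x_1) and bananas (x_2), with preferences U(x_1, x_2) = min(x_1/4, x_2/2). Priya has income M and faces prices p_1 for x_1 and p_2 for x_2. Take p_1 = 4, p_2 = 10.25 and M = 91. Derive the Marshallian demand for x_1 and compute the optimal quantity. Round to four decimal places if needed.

Leontief preferences: the optimum is at the kink where x_1/4 = x_2/2, i.e. x_2 = (1/2)·x_1.
Budget: p_1·x_1 + p_2·(1/2)·x_1 = M, so (4·p_1 + 2·p_2)·x_1 = 4·M.
Demand: x_1*(p_1,p_2,M) = 4·M/(4·p_1 + 2·p_2), x_2* = 2·M/(4·p_1 + 2·p_2).
Here 4·4 + 2·10.25 = 36.5, giving x_1* = 9.9726.

x_1* = 9.9726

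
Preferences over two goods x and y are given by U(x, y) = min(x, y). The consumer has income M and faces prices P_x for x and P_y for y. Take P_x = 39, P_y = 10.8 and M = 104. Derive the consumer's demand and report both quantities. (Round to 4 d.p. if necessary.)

x* = 2.0884, y* = 2.0884

With perfect complements, no substitution: consume in ratio x:y = 1:1.
Budget: P_x·x + P_y·x = M, so (P_x + P_y)·x = M.
Demand: x*(P_x,P_y,M) = M/(P_x + P_y), y* = M/(P_x + P_y).
Here 39 + 10.8 = 49.8, giving x* = 2.0884 and y* = 2.0884.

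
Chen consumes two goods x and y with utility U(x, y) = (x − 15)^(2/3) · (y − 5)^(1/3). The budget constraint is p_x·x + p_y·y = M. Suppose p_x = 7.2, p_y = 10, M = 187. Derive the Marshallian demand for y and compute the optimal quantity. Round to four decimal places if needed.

Discretionary income = 187 − 15·7.2 − 5·10 = 29; y* = 5 + 1/3·29/10 = 5.9667.

y* = 5.9667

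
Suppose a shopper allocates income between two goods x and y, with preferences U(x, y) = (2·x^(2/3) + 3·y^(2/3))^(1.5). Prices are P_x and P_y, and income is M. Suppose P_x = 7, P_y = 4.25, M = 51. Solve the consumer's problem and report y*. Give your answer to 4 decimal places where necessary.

y* = 10.8184

MRS = MU_x/MU_y = (2/3)·(y/x)^(1/3). Set equal to P_x/P_y.
Hence y/x = ((3/2)·P_x/P_y)^(1/(1/3)), i.e. raised to the 3 power.
Substitute y = (y/x)·x into the budget: x* = M/(P_x + P_y·(y/x)).
Numerically y/x = 15.079992, so x* = 51/(7 + 4.25·15.079992) = 0.7174 and y* = 15.079992·0.7174 = 10.8184.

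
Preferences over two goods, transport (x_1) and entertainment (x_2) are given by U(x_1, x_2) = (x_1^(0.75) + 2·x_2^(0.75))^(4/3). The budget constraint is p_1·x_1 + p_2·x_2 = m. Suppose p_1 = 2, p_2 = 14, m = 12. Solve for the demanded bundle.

MU_x_1 ∝ x_1^(-0.25), MU_x_2 ∝ 2·x_2^(-0.25), so MRS = (1/2)·(x_2/x_1)^(0.25) = p_1/p_2.
Hence x_2/x_1 = (2·p_1/p_2)^(1/(0.25)), i.e. raised to the 4 power.
With the ratio pinned down, the budget gives x_1* = m/(p_1 + p_2·(x_2/x_1)) and x_2* = (x_2/x_1)·x_1*.
Numerically x_2/x_1 = 0.006664, so x_1* = 12/(2 + 14·0.006664) = 5.7326 and x_2* = 0.006664·5.7326 = 0.0382.

x_1* = 5.7326, x_2* = 0.0382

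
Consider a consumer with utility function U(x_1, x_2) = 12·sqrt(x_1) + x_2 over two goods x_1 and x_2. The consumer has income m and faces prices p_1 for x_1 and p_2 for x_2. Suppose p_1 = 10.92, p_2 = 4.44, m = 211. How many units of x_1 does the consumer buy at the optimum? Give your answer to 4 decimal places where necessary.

x_1* = 5.9515

Utility is quasi-linear in x_2; the FOC for x_1 is 6/√x_1 = p_1/p_2.
Solve: √x_1 = 6·p_2/p_1, so x_1*(p_1,p_2) = (6·p_2/p_1)², and x_2* = (m − p_1·x_1*)/p_2.
Plugging in: x_1* = (6·4.44/10.92)² = 5.9515.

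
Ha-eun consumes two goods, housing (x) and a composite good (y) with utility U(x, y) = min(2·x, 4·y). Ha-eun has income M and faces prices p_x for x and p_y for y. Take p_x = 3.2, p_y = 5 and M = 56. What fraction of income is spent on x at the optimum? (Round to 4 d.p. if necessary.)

With perfect complements, no substitution: consume in ratio x:y = 4:2.
Budget: p_x·x + p_y·(1/2)·x = M, so (4·p_x + 2·p_y)·x = 4·M.
Demand: x*(p_x,p_y,M) = 4·M/(4·p_x + 2·p_y), y* = 2·M/(4·p_x + 2·p_y).
Here 4·3.2 + 2·5 = 22.8, giving x* = 9.8246 and y* = 4.9123.
Expenditure on x: 3.2·9.8246 = 31.4386; share = 0.5614.

share on x = 0.5614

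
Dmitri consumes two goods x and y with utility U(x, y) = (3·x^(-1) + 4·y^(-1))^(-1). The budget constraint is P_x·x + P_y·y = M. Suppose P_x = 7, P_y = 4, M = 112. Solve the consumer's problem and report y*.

y* = 13.0497

From the CES first-order condition, (3/4)·(y/x)^(2) = P_x/P_y.
Hence y/x = ((4/3)·P_x/P_y)^(1/(2)), i.e. raised to the 0.5 power.
Substitute y = (y/x)·x into the budget: x* = M/(P_x + P_y·(y/x)).
Numerically y/x = 1.527525, so x* = 112/(7 + 4·1.527525) = 8.543 and y* = 1.527525·8.543 = 13.0497.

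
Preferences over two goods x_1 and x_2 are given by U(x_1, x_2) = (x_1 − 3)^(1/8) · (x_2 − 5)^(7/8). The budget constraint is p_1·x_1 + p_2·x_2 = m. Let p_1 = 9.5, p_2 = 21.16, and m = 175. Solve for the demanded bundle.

x_1* = 3.5355, x_2* = 6.683

MRS = (1/7)·(x_2−5)/(x_1−3). Tangency with p_1/p_2 gives x_2−5 = 7·(p_1/p_2)·(x_1−3).
After buying the subsistence bundle (3, 5), a share 0.125 of the remaining income goes to x_1: x_1* = 3 + 0.125·(m − 3p_1 − 5p_2)/p_1.
Discretionary income = 175 − 3·9.5 − 5·21.16 = 40.7; x_1* = 3 + 0.125·40.7/9.5 = 3.5355; x_2* = 5 + 0.875·40.7/21.16 = 6.683.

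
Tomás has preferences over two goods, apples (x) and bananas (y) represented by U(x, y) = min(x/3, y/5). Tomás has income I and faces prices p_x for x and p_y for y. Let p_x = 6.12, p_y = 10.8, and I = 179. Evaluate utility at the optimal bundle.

Leontief preferences: the optimum is at the kink where x/3 = y/5, i.e. y = (5/3)·x.
Budget: p_x·x + p_y·(5/3)·x = I, so (3·p_x + 5·p_y)·x = 3·I.
Demand: x*(p_x,p_y,I) = 3·I/(3·p_x + 5·p_y), y* = 5·I/(3·p_x + 5·p_y).
Here 3·6.12 + 5·10.8 = 72.36, giving x* = 7.4212 and y* = 12.3687.
Utility at the optimum: U(7.4212, 12.3687) = 2.4737.

V = 2.4737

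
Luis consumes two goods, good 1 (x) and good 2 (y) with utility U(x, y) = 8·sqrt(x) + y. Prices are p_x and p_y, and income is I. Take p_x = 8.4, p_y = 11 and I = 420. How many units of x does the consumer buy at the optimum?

Set MRS = p_x/p_y: 4·x^(−1/2) = p_x/p_y.
Thus x* = (4·p_y/p_x)² — independent of I — with the rest of income spent on y.
Plugging in: x* = (4·11/8.4)² = 27.4376.

x* = 27.4376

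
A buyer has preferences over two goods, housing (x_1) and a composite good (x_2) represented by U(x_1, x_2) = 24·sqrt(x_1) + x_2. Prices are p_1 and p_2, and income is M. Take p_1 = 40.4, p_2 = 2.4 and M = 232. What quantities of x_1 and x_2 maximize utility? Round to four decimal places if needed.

x_1* = 0.5082, x_2* = 88.1122

Thus x_1* = (12·p_2/p_1)² — independent of M — with the rest of income spent on x_2.
Plugging in: x_1* = (12·2.4/40.4)² = 0.5082, x_2* = 88.1122.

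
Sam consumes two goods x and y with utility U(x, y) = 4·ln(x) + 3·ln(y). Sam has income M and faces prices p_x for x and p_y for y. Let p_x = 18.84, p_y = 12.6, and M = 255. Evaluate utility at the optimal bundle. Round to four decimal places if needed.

MU_x/MU_y = (4·y)/(3·x); tangency sets this equal to p_x/p_y.
Rearranging, p_y·y = (3/4)·p_x·x. Substituting into the budget gives p_x·x·(1 + (3/4)) = M.
Demand: x*(p_x,p_y,M) = 4/7·M/p_x and y* = 3/7·M/p_y.
At p_x=18.84, p_y=12.6, M=255: x* = 4/7·255/18.84 = 7.7343, y* = 8.6735.
Utility at the optimum: U(7.7343, 8.6735) = 14.6635.

V = 14.6635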